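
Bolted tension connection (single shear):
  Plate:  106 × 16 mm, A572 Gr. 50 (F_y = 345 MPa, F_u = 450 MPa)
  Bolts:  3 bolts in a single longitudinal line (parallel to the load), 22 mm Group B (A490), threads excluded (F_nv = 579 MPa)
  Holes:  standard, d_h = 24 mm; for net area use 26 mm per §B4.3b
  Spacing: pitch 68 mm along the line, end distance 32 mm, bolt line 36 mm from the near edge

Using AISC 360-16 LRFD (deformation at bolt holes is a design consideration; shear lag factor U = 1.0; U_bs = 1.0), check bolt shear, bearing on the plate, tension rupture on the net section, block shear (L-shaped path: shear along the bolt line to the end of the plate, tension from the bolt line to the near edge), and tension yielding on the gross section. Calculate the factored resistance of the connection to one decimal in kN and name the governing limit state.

Bolt shear: A_b = π(22)²/4 = 380.13 mm². φR_n = 0.75 × 579 × 380.13 × 3 × 1 = 495.2 kN.
Bearing (16 mm plate, F_u = 450 MPa): end bolts L_c = 32 − 24/2 = 20, R_n = min(1.2×20×16×450, 2.4×22×16×450) = 172.8 kN/bolt; interior L_c = 68 − 24 = 44, R_n = 380.16 kN/bolt. φR_n = 0.75 × (1×172.8 + 2×380.16) = 699.8 kN.
Tension rupture (net): A_n = (106 − 1×26)×16 = 1280 mm² (U = 1.0, A_e = A_n). φR_n = 0.75 × 450 × 1280 = 432.0 kN.
Block shear: shear path 1×[32+2×68] = 1×168 mm, A_gv = 2688, A_nv = 1×(168 − 2.5×26)×16 = 1648 mm²; tension to near edge: (36 − 0.5×26)×16 = 368 mm². R_n = min(0.6×450×1648, 0.6×345×2688) + 1.0×450×368 = min(444.96, 556.42) + 165.6 = 610.56 kN. φR_n = 0.75 × 610.56 = 457.9 kN.
Tension yield (gross): A_g = 106×16 = 1696 mm². φR_n = 0.90 × 345 × 1696 = 526.6 kN.
Governing: min(495.2, 699.8, 432.0, 457.9, 526.6) = 432.0 kN → net-section rupture.

432.0 kN (net-section rupture governs)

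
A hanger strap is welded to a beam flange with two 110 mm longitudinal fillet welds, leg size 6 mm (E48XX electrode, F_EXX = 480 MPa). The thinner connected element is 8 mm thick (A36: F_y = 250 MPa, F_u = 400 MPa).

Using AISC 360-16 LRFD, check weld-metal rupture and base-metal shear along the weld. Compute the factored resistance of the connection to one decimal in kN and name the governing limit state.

Weld metal: throat = 0.707×6 = 4.242 mm, L = 2×110 = 220 mm. φR_n = 0.75 × 0.6 × 480 × 4.242 × 220 = 201.6 kN.
Base metal shear (8 mm plate): yield φR_n = 1.0×0.6×250×8×220 = 264.0 kN; rupture φR_n = 0.75×0.6×400×8×220 = 316.8 kN; take 264.0 kN (yield).
Governing: min(201.6, 264.0) = 201.6 kN → weld metal.

201.6 kN (weld metal governs)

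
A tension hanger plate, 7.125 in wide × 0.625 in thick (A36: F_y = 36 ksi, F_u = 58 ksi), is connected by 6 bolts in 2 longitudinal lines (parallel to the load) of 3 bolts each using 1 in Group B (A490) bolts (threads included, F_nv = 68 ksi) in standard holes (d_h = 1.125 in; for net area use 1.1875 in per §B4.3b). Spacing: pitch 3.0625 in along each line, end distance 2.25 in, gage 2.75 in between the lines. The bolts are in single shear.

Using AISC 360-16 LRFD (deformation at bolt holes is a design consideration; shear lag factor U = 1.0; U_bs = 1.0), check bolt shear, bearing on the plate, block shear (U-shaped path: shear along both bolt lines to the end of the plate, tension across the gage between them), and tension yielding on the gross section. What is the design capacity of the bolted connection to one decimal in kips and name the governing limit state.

144.3 kips (gross-section yield governs)

Bolt shear: A_b = π(1)²/4 = 0.7854 in². φR_n = 0.75 × 68 × 0.7854 × 6 × 1 = 240.3 kips.
Bearing (0.625 in plate, F_u = 58 ksi): end bolts L_c = 2.25 − 1.125/2 = 1.6875, R_n = min(1.2×1.6875×0.625×58, 2.4×1×0.625×58) = 73.406 kips/bolt; interior L_c = 3.0625 − 1.125 = 1.9375, R_n = 84.281 kips/bolt. φR_n = 0.75 × (2×73.406 + 4×84.281) = 363.0 kips.
Block shear: shear path 2×[2.25+2×3.0625] = 2×8.375 in, A_gv = 10.469, A_nv = 2×(8.375 − 2.5×1.1875)×0.625 = 6.7578 in²; tension across gage: (2.75 − 1×1.1875)×0.625 = 0.97656 in². R_n = min(0.6×58×6.7578, 0.6×36×10.469) + 1.0×58×0.97656 = min(235.17, 226.13) + 56.64 = 282.77 kips. φR_n = 0.75 × 282.77 = 212.1 kips.
Tension yield (gross): A_g = 7.125×0.625 = 4.4531 in². φR_n = 0.90 × 36 × 4.4531 = 144.3 kips.
Governing: min(240.3, 363.0, 212.1, 144.3) = 144.3 kips → gross-section yield.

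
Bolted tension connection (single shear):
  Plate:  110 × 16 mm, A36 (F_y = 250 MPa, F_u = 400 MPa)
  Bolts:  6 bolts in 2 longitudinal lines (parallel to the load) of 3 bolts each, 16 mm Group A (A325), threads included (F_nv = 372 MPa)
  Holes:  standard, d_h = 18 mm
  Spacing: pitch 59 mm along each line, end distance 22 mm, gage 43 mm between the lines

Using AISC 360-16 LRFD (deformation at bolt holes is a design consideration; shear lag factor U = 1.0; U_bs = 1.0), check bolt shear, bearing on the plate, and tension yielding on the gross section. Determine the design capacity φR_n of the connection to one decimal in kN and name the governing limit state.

336.6 kN (bolt shear governs)

Bolt shear: A_b = π(16)²/4 = 201.06 mm². φR_n = 0.75 × 372 × 201.06 × 6 × 1 = 336.6 kN.
Bearing (16 mm plate, F_u = 400 MPa): end bolts L_c = 22 − 18/2 = 13, R_n = min(1.2×13×16×400, 2.4×16×16×400) = 99.84 kN/bolt; interior L_c = 59 − 18 = 41, R_n = 245.76 kN/bolt. φR_n = 0.75 × (2×99.84 + 4×245.76) = 887.0 kN.
Tension yield (gross): A_g = 110×16 = 1760 mm². φR_n = 0.90 × 250 × 1760 = 396.0 kN.
Governing: min(336.6, 887.0, 396.0) = 336.6 kN → bolt shear.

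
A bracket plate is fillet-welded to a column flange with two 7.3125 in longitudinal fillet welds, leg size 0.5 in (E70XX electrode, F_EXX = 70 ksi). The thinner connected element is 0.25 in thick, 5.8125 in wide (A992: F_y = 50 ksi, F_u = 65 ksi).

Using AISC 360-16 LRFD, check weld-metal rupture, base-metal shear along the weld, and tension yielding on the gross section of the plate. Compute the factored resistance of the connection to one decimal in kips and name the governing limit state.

65.4 kips (gross-section yield governs)

Weld metal: throat = 0.707×0.5 = 0.3535 in, L = 2×7.3125 = 14.625 in. φR_n = 0.75 × 0.6 × 70 × 0.3535 × 14.625 = 162.9 kips.
Base metal shear (0.25 in plate): yield φR_n = 1.0×0.6×50×0.25×14.625 = 109.7 kips; rupture φR_n = 0.75×0.6×65×0.25×14.625 = 106.9 kips; take 106.9 kips (rupture).
Tension yield (gross): A_g = 5.8125×0.25 = 1.4531 in². φR_n = 0.90 × 50 × 1.4531 = 65.4 kips.
Governing: min(162.9, 106.9, 65.4) = 65.4 kips → gross-section yield.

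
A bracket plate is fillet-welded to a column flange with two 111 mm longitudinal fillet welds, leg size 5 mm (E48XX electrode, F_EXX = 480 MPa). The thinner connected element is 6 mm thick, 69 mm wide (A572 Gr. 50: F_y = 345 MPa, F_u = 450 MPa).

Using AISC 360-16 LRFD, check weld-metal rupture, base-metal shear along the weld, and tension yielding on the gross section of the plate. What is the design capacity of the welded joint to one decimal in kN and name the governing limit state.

Weld metal: throat = 0.707×5 = 3.535 mm, L = 2×111 = 222 mm. φR_n = 0.75 × 0.6 × 480 × 3.535 × 222 = 169.5 kN.
Base metal shear (6 mm plate): yield φR_n = 1.0×0.6×345×6×222 = 275.7 kN; rupture φR_n = 0.75×0.6×450×6×222 = 269.7 kN; take 269.7 kN (rupture).
Tension yield (gross): A_g = 69×6 = 414 mm². φR_n = 0.90 × 345 × 414 = 128.5 kN.
Governing: min(169.5, 269.7, 128.5) = 128.5 kN → gross-section yield.

128.5 kN (gross-section yield governs)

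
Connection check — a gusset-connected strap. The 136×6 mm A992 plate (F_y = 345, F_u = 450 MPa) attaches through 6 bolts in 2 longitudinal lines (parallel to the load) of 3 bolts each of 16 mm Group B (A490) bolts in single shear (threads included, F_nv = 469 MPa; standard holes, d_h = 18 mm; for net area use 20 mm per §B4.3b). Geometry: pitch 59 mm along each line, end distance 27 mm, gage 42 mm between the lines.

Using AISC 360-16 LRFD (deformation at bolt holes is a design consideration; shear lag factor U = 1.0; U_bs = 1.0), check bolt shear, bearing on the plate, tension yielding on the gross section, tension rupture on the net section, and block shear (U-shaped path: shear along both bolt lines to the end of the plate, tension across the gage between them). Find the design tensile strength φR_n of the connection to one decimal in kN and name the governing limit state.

Bolt shear: A_b = π(16)²/4 = 201.06 mm². φR_n = 0.75 × 469 × 201.06 × 6 × 1 = 424.3 kN.
Bearing (6 mm plate, F_u = 450 MPa): end bolts L_c = 27 − 18/2 = 18, R_n = min(1.2×18×6×450, 2.4×16×6×450) = 58.32 kN/bolt; interior L_c = 59 − 18 = 41, R_n = 103.68 kN/bolt. φR_n = 0.75 × (2×58.32 + 4×103.68) = 398.5 kN.
Tension yield (gross): A_g = 136×6 = 816 mm². φR_n = 0.90 × 345 × 816 = 253.4 kN.
Tension rupture (net): A_n = (136 − 2×20)×6 = 576 mm² (U = 1.0, A_e = A_n). φR_n = 0.75 × 450 × 576 = 194.4 kN.
Block shear: shear path 2×[27+2×59] = 2×145 mm, A_gv = 1740, A_nv = 2×(145 − 2.5×20)×6 = 1140 mm²; tension across gage: (42 − 1×20)×6 = 132 mm². R_n = min(0.6×450×1140, 0.6×345×1740) + 1.0×450×132 = min(307.8, 360.18) + 59.4 = 367.2 kN. φR_n = 0.75 × 367.2 = 275.4 kN.
Governing: min(424.3, 398.5, 253.4, 194.4, 275.4) = 194.4 kN → net-section rupture.

194.4 kN (net-section rupture governs)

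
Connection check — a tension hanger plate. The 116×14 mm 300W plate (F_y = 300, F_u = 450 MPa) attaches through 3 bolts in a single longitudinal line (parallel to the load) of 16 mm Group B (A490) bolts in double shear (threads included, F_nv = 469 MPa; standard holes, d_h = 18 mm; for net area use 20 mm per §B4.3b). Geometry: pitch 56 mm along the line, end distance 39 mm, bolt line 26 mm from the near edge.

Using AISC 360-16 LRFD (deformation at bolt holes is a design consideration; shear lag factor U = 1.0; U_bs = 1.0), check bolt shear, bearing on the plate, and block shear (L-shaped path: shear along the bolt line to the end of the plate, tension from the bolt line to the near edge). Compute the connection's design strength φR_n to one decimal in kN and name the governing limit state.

Bolt shear: A_b = π(16)²/4 = 201.06 mm². φR_n = 0.75 × 469 × 201.06 × 3 × 2 = 424.3 kN.
Bearing (14 mm plate, F_u = 450 MPa): end bolts L_c = 39 − 18/2 = 30, R_n = min(1.2×30×14×450, 2.4×16×14×450) = 226.8 kN/bolt; interior L_c = 56 − 18 = 38, R_n = 241.92 kN/bolt. φR_n = 0.75 × (1×226.8 + 2×241.92) = 533.0 kN.
Block shear: shear path 1×[39+2×56] = 1×151 mm, A_gv = 2114, A_nv = 1×(151 − 2.5×20)×14 = 1414 mm²; tension to near edge: (26 − 0.5×20)×14 = 224 mm². R_n = min(0.6×450×1414, 0.6×300×2114) + 1.0×450×224 = min(381.78, 380.52) + 100.8 = 481.32 kN. φR_n = 0.75 × 481.32 = 361.0 kN.
Governing: min(424.3, 533.0, 361.0) = 361.0 kN → block shear.

361.0 kN (block shear governs)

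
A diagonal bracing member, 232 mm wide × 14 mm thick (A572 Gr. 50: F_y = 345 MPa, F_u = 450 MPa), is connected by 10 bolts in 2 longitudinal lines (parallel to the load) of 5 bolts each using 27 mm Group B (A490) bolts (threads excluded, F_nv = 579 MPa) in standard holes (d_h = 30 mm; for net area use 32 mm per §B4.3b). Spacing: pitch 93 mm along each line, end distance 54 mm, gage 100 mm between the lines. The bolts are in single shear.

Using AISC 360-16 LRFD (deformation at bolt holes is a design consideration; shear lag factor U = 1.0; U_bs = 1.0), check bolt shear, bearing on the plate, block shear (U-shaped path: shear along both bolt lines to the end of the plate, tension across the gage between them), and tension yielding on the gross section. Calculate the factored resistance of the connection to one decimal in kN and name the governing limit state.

Bolt shear: A_b = π(27)²/4 = 572.56 mm². φR_n = 0.75 × 579 × 572.56 × 10 × 1 = 2486.3 kN.
Bearing (14 mm plate, F_u = 450 MPa): end bolts L_c = 54 − 30/2 = 39, R_n = min(1.2×39×14×450, 2.4×27×14×450) = 294.84 kN/bolt; interior L_c = 93 − 30 = 63, R_n = 408.24 kN/bolt. φR_n = 0.75 × (2×294.84 + 8×408.24) = 2891.7 kN.
Block shear: shear path 2×[54+4×93] = 2×426 mm, A_gv = 11928, A_nv = 2×(426 − 4.5×32)×14 = 7896 mm²; tension across gage: (100 − 1×32)×14 = 952 mm². R_n = min(0.6×450×7896, 0.6×345×11928) + 1.0×450×952 = min(2131.9, 2469.1) + 428.4 = 2560.3 kN. φR_n = 0.75 × 2560.3 = 1920.2 kN.
Tension yield (gross): A_g = 232×14 = 3248 mm². φR_n = 0.90 × 345 × 3248 = 1008.5 kN.
Governing: min(2486.3, 2891.7, 1920.2, 1008.5) = 1008.5 kN → gross-section yield.

1008.5 kN (gross-section yield governs)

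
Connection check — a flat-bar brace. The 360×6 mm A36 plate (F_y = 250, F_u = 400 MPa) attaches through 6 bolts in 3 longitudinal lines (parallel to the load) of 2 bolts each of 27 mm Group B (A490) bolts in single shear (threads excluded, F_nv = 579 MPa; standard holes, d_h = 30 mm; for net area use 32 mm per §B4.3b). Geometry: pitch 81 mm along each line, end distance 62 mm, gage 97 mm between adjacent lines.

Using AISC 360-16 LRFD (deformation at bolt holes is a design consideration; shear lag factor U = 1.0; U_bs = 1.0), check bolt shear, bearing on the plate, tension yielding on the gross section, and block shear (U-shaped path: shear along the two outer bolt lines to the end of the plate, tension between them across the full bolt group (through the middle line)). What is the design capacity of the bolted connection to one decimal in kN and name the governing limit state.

427.1 kN (block shear governs)

Bolt shear: A_b = π(27)²/4 = 572.56 mm². φR_n = 0.75 × 579 × 572.56 × 6 × 1 = 1491.8 kN.
Bearing (6 mm plate, F_u = 400 MPa): end bolts L_c = 62 − 30/2 = 47, R_n = min(1.2×47×6×400, 2.4×27×6×400) = 135.36 kN/bolt; interior L_c = 81 − 30 = 51, R_n = 146.88 kN/bolt. φR_n = 0.75 × (3×135.36 + 3×146.88) = 635.0 kN.
Tension yield (gross): A_g = 360×6 = 2160 mm². φR_n = 0.90 × 250 × 2160 = 486.0 kN.
Block shear: shear path 2×[62+1×81] = 2×143 mm, A_gv = 1716, A_nv = 2×(143 − 1.5×32)×6 = 1140 mm²; tension across gage: (194 − 2×32)×6 = 780 mm². R_n = min(0.6×400×1140, 0.6×250×1716) + 1.0×400×780 = min(273.6, 257.4) + 312 = 569.4 kN. φR_n = 0.75 × 569.4 = 427.1 kN.
Governing: min(1491.8, 635.0, 486.0, 427.1) = 427.1 kN → block shear.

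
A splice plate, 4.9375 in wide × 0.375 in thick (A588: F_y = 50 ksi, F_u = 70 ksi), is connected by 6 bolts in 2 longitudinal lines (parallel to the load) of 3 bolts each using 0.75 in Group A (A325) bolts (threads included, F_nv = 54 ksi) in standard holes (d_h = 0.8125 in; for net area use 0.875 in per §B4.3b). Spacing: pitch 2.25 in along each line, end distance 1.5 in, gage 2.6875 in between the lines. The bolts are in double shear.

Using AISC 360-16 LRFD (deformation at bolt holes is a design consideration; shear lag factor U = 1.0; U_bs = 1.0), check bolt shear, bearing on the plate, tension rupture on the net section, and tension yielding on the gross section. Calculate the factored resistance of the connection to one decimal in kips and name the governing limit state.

62.8 kips (net-section rupture governs)

Bolt shear: A_b = π(0.75)²/4 = 0.44179 in². φR_n = 0.75 × 54 × 0.44179 × 6 × 2 = 214.7 kips.
Bearing (0.375 in plate, F_u = 70 ksi): end bolts L_c = 1.5 − 0.8125/2 = 1.09375, R_n = min(1.2×1.09375×0.375×70, 2.4×0.75×0.375×70) = 34.453 kips/bolt; interior L_c = 2.25 − 0.8125 = 1.4375, R_n = 45.281 kips/bolt. φR_n = 0.75 × (2×34.453 + 4×45.281) = 187.5 kips.
Tension rupture (net): A_n = (4.9375 − 2×0.875)×0.375 = 1.1953 in² (U = 1.0, A_e = A_n). φR_n = 0.75 × 70 × 1.1953 = 62.8 kips.
Tension yield (gross): A_g = 4.9375×0.375 = 1.8516 in². φR_n = 0.90 × 50 × 1.8516 = 83.3 kips.
Governing: min(214.7, 187.5, 62.8, 83.3) = 62.8 kips → net-section rupture.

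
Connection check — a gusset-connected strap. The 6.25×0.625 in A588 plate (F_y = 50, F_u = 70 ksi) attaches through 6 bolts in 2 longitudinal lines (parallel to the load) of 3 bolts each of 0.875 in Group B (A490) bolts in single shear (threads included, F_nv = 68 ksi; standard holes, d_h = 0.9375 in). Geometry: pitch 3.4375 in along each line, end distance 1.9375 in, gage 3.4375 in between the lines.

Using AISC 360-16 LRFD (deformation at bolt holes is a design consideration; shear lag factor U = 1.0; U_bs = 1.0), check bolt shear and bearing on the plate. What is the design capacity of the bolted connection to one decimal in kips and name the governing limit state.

Bolt shear: A_b = π(0.875)²/4 = 0.60132 in². φR_n = 0.75 × 68 × 0.60132 × 6 × 1 = 184.0 kips.
Bearing (0.625 in plate, F_u = 70 ksi): end bolts L_c = 1.9375 − 0.9375/2 = 1.46875, R_n = min(1.2×1.46875×0.625×70, 2.4×0.875×0.625×70) = 77.109 kips/bolt; interior L_c = 3.4375 − 0.9375 = 2.5, R_n = 91.875 kips/bolt. φR_n = 0.75 × (2×77.109 + 4×91.875) = 391.3 kips.
Governing: min(184.0, 391.3) = 184.0 kips → bolt shear.

184.0 kips (bolt shear governs)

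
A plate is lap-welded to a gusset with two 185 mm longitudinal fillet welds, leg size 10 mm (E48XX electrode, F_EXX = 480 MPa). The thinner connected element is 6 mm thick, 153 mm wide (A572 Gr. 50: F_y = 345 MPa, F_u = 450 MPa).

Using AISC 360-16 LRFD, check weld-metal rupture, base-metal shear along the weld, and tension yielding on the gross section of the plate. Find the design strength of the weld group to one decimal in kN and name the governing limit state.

285.0 kN (gross-section yield governs)

Weld metal: throat = 0.707×10 = 7.07 mm, L = 2×185 = 370 mm. φR_n = 0.75 × 0.6 × 480 × 7.07 × 370 = 565.0 kN.
Base metal shear (6 mm plate): yield φR_n = 1.0×0.6×345×6×370 = 459.5 kN; rupture φR_n = 0.75×0.6×450×6×370 = 449.6 kN; take 449.6 kN (rupture).
Tension yield (gross): A_g = 153×6 = 918 mm². φR_n = 0.90 × 345 × 918 = 285.0 kN.
Governing: min(565.0, 449.6, 285.0) = 285.0 kN → gross-section yield.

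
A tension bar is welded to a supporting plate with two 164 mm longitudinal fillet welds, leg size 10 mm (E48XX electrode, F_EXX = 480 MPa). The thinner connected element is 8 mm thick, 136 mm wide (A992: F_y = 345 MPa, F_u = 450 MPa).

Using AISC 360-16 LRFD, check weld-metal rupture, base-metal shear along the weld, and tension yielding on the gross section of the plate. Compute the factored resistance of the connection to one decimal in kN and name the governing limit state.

Weld metal: throat = 0.707×10 = 7.07 mm, L = 2×164 = 328 mm. φR_n = 0.75 × 0.6 × 480 × 7.07 × 328 = 500.9 kN.
Base metal shear (8 mm plate): yield φR_n = 1.0×0.6×345×8×328 = 543.2 kN; rupture φR_n = 0.75×0.6×450×8×328 = 531.4 kN; take 531.4 kN (rupture).
Tension yield (gross): A_g = 136×8 = 1088 mm². φR_n = 0.90 × 345 × 1088 = 337.8 kN.
Governing: min(500.9, 531.4, 337.8) = 337.8 kN → gross-section yield.

337.8 kN (gross-section yield governs)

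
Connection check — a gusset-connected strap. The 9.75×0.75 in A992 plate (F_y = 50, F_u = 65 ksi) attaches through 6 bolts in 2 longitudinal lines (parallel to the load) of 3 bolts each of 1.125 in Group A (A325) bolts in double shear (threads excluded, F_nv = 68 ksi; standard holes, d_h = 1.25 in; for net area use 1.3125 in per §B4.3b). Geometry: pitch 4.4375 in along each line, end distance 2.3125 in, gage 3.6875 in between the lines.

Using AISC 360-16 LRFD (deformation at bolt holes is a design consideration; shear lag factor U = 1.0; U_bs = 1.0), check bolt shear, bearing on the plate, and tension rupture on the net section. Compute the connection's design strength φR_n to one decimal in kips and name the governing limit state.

Bolt shear: A_b = π(1.125)²/4 = 0.99402 in². φR_n = 0.75 × 68 × 0.99402 × 6 × 2 = 608.3 kips.
Bearing (0.75 in plate, F_u = 65 ksi): end bolts L_c = 2.3125 − 1.25/2 = 1.6875, R_n = min(1.2×1.6875×0.75×65, 2.4×1.125×0.75×65) = 98.719 kips/bolt; interior L_c = 4.4375 − 1.25 = 3.1875, R_n = 131.63 kips/bolt. φR_n = 0.75 × (2×98.719 + 4×131.63) = 543.0 kips.
Tension rupture (net): A_n = (9.75 − 2×1.3125)×0.75 = 5.3438 in² (U = 1.0, A_e = A_n). φR_n = 0.75 × 65 × 5.3438 = 260.5 kips.
Governing: min(608.3, 543.0, 260.5) = 260.5 kips → net-section rupture.

260.5 kips (net-section rupture governs)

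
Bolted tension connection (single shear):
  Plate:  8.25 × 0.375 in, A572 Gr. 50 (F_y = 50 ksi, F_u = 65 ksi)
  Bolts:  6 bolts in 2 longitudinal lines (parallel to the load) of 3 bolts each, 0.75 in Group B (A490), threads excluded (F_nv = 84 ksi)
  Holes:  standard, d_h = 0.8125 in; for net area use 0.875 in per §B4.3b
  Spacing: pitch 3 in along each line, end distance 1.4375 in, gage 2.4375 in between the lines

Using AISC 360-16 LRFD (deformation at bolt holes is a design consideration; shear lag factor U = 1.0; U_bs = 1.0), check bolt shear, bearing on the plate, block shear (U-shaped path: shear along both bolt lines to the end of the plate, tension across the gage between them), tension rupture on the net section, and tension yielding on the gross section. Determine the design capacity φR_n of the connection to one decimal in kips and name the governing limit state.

Bolt shear: A_b = π(0.75)²/4 = 0.44179 in². φR_n = 0.75 × 84 × 0.44179 × 6 × 1 = 167.0 kips.
Bearing (0.375 in plate, F_u = 65 ksi): end bolts L_c = 1.4375 − 0.8125/2 = 1.03125, R_n = min(1.2×1.03125×0.375×65, 2.4×0.75×0.375×65) = 30.164 kips/bolt; interior L_c = 3 − 0.8125 = 2.1875, R_n = 43.875 kips/bolt. φR_n = 0.75 × (2×30.164 + 4×43.875) = 176.9 kips.
Block shear: shear path 2×[1.4375+2×3] = 2×7.4375 in, A_gv = 5.5781, A_nv = 2×(7.4375 − 2.5×0.875)×0.375 = 3.9375 in²; tension across gage: (2.4375 − 1×0.875)×0.375 = 0.58594 in². R_n = min(0.6×65×3.9375, 0.6×50×5.5781) + 1.0×65×0.58594 = min(153.56, 167.34) + 38.086 = 191.65 kips. φR_n = 0.75 × 191.65 = 143.7 kips.
Tension rupture (net): A_n = (8.25 − 2×0.875)×0.375 = 2.4375 in² (U = 1.0, A_e = A_n). φR_n = 0.75 × 65 × 2.4375 = 118.8 kips.
Tension yield (gross): A_g = 8.25×0.375 = 3.0938 in². φR_n = 0.90 × 50 × 3.0938 = 139.2 kips.
Governing: min(167.0, 176.9, 143.7, 118.8, 139.2) = 118.8 kips → net-section rupture.

118.8 kips (net-section rupture governs)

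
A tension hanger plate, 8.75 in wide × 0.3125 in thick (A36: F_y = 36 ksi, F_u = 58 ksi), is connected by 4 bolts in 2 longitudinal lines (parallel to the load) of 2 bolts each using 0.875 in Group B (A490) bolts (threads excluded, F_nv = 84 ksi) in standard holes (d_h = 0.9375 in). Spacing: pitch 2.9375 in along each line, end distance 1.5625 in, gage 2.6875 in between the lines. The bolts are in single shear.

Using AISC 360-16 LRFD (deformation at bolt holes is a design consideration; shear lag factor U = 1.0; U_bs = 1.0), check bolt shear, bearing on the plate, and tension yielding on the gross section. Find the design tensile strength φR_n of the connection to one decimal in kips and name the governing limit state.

88.6 kips (gross-section yield governs)

Bolt shear: A_b = π(0.875)²/4 = 0.60132 in². φR_n = 0.75 × 84 × 0.60132 × 4 × 1 = 151.5 kips.
Bearing (0.3125 in plate, F_u = 58 ksi): end bolts L_c = 1.5625 − 0.9375/2 = 1.09375, R_n = min(1.2×1.09375×0.3125×58, 2.4×0.875×0.3125×58) = 23.789 kips/bolt; interior L_c = 2.9375 − 0.9375 = 2, R_n = 38.063 kips/bolt. φR_n = 0.75 × (2×23.789 + 2×38.063) = 92.8 kips.
Tension yield (gross): A_g = 8.75×0.3125 = 2.7344 in². φR_n = 0.90 × 36 × 2.7344 = 88.6 kips.
Governing: min(151.5, 92.8, 88.6) = 88.6 kips → gross-section yield.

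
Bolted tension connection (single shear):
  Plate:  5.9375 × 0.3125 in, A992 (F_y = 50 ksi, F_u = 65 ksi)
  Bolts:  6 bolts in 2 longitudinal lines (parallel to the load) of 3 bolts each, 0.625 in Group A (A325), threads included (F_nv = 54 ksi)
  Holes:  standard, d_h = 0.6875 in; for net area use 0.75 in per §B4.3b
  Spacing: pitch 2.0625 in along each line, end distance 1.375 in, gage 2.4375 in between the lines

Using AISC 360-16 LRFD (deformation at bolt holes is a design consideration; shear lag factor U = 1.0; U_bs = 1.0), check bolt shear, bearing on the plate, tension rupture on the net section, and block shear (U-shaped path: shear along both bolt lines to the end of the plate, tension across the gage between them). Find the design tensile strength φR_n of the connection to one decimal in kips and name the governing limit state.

67.6 kips (net-section rupture governs)

Bolt shear: A_b = π(0.625)²/4 = 0.3068 in². φR_n = 0.75 × 54 × 0.3068 × 6 × 1 = 74.6 kips.
Bearing (0.3125 in plate, F_u = 65 ksi): end bolts L_c = 1.375 − 0.6875/2 = 1.03125, R_n = min(1.2×1.03125×0.3125×65, 2.4×0.625×0.3125×65) = 25.137 kips/bolt; interior L_c = 2.0625 − 0.6875 = 1.375, R_n = 30.469 kips/bolt. φR_n = 0.75 × (2×25.137 + 4×30.469) = 129.1 kips.
Tension rupture (net): A_n = (5.9375 − 2×0.75)×0.3125 = 1.3867 in² (U = 1.0, A_e = A_n). φR_n = 0.75 × 65 × 1.3867 = 67.6 kips.
Block shear: shear path 2×[1.375+2×2.0625] = 2×5.5 in, A_gv = 3.4375, A_nv = 2×(5.5 − 2.5×0.75)×0.3125 = 2.2656 in²; tension across gage: (2.4375 − 1×0.75)×0.3125 = 0.52734 in². R_n = min(0.6×65×2.2656, 0.6×50×3.4375) + 1.0×65×0.52734 = min(88.358, 103.13) + 34.277 = 122.64 kips. φR_n = 0.75 × 122.64 = 92.0 kips.
Governing: min(74.6, 129.1, 67.6, 92.0) = 67.6 kips → net-section rupture.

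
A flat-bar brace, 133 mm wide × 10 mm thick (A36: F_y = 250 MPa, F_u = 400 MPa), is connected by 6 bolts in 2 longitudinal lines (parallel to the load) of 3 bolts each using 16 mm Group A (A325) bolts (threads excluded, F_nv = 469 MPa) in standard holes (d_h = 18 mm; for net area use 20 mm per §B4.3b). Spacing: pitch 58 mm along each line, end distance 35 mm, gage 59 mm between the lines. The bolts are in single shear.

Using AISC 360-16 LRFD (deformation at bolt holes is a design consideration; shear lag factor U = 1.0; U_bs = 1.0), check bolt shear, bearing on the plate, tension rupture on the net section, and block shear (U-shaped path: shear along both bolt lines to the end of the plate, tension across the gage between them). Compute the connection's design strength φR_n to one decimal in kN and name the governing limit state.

Bolt shear: A_b = π(16)²/4 = 201.06 mm². φR_n = 0.75 × 469 × 201.06 × 6 × 1 = 424.3 kN.
Bearing (10 mm plate, F_u = 400 MPa): end bolts L_c = 35 − 18/2 = 26, R_n = min(1.2×26×10×400, 2.4×16×10×400) = 124.8 kN/bolt; interior L_c = 58 − 18 = 40, R_n = 153.6 kN/bolt. φR_n = 0.75 × (2×124.8 + 4×153.6) = 648.0 kN.
Tension rupture (net): A_n = (133 − 2×20)×10 = 930 mm² (U = 1.0, A_e = A_n). φR_n = 0.75 × 400 × 930 = 279.0 kN.
Block shear: shear path 2×[35+2×58] = 2×151 mm, A_gv = 3020, A_nv = 2×(151 − 2.5×20)×10 = 2020 mm²; tension across gage: (59 − 1×20)×10 = 390 mm². R_n = min(0.6×400×2020, 0.6×250×3020) + 1.0×400×390 = min(484.8, 453) + 156 = 609 kN. φR_n = 0.75 × 609 = 456.8 kN.
Governing: min(424.3, 648.0, 279.0, 456.8) = 279.0 kN → net-section rupture.

279.0 kN (net-section rupture governs)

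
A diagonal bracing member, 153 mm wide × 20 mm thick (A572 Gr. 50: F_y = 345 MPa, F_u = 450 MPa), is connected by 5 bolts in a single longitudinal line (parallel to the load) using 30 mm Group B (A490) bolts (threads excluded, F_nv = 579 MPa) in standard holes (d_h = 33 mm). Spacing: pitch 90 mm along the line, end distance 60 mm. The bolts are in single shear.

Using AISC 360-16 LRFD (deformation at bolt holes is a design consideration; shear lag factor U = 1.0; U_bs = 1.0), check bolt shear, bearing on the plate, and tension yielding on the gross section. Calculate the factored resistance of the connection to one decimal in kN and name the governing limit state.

Bolt shear: A_b = π(30)²/4 = 706.86 mm². φR_n = 0.75 × 579 × 706.86 × 5 × 1 = 1534.8 kN.
Bearing (20 mm plate, F_u = 450 MPa): end bolts L_c = 60 − 33/2 = 43.5, R_n = min(1.2×43.5×20×450, 2.4×30×20×450) = 469.8 kN/bolt; interior L_c = 90 − 33 = 57, R_n = 615.6 kN/bolt. φR_n = 0.75 × (1×469.8 + 4×615.6) = 2199.2 kN.
Tension yield (gross): A_g = 153×20 = 3060 mm². φR_n = 0.90 × 345 × 3060 = 950.1 kN.
Governing: min(1534.8, 2199.2, 950.1) = 950.1 kN → gross-section yield.

950.1 kN (gross-section yield governs)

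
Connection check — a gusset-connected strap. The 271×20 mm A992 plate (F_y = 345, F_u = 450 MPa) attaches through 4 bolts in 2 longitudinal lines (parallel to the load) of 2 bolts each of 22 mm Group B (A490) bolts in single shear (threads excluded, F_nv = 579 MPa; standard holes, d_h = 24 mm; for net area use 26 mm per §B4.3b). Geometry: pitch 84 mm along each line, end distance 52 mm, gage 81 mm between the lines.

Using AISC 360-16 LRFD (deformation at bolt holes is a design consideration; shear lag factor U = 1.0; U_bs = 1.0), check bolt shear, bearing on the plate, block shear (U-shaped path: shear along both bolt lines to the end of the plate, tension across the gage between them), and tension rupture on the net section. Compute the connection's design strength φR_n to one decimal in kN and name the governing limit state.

660.3 kN (bolt shear governs)

Bolt shear: A_b = π(22)²/4 = 380.13 mm². φR_n = 0.75 × 579 × 380.13 × 4 × 1 = 660.3 kN.
Bearing (20 mm plate, F_u = 450 MPa): end bolts L_c = 52 − 24/2 = 40, R_n = min(1.2×40×20×450, 2.4×22×20×450) = 432 kN/bolt; interior L_c = 84 − 24 = 60, R_n = 475.2 kN/bolt. φR_n = 0.75 × (2×432 + 2×475.2) = 1360.8 kN.
Block shear: shear path 2×[52+1×84] = 2×136 mm, A_gv = 5440, A_nv = 2×(136 − 1.5×26)×20 = 3880 mm²; tension across gage: (81 − 1×26)×20 = 1100 mm². R_n = min(0.6×450×3880, 0.6×345×5440) + 1.0×450×1100 = min(1047.6, 1126.1) + 495 = 1542.6 kN. φR_n = 0.75 × 1542.6 = 1157.0 kN.
Tension rupture (net): A_n = (271 − 2×26)×20 = 4380 mm² (U = 1.0, A_e = A_n). φR_n = 0.75 × 450 × 4380 = 1478.3 kN.
Governing: min(660.3, 1360.8, 1157.0, 1478.3) = 660.3 kN → bolt shear.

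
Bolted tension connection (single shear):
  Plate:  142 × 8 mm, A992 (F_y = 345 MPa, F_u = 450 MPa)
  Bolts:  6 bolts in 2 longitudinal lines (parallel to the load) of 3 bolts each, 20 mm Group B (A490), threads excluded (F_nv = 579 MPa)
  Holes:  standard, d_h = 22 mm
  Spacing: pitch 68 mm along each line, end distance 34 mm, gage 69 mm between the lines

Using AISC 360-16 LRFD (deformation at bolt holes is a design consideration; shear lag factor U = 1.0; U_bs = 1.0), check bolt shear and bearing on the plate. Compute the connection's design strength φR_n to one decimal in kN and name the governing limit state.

Bolt shear: A_b = π(20)²/4 = 314.16 mm². φR_n = 0.75 × 579 × 314.16 × 6 × 1 = 818.5 kN.
Bearing (8 mm plate, F_u = 450 MPa): end bolts L_c = 34 − 22/2 = 23, R_n = min(1.2×23×8×450, 2.4×20×8×450) = 99.36 kN/bolt; interior L_c = 68 − 22 = 46, R_n = 172.8 kN/bolt. φR_n = 0.75 × (2×99.36 + 4×172.8) = 667.4 kN.
Governing: min(818.5, 667.4) = 667.4 kN → bearing.

667.4 kN (bearing governs)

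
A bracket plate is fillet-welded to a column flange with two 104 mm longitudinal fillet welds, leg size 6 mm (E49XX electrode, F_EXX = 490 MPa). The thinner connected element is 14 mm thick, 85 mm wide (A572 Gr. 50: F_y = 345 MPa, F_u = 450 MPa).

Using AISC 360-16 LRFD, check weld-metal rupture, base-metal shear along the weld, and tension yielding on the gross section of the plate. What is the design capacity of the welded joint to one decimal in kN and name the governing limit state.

Weld metal: throat = 0.707×6 = 4.242 mm, L = 2×104 = 208 mm. φR_n = 0.75 × 0.6 × 490 × 4.242 × 208 = 194.6 kN.
Base metal shear (14 mm plate): yield φR_n = 1.0×0.6×345×14×208 = 602.8 kN; rupture φR_n = 0.75×0.6×450×14×208 = 589.7 kN; take 589.7 kN (rupture).
Tension yield (gross): A_g = 85×14 = 1190 mm². φR_n = 0.90 × 345 × 1190 = 369.5 kN.
Governing: min(194.6, 589.7, 369.5) = 194.6 kN → weld metal.

194.6 kN (weld metal governs)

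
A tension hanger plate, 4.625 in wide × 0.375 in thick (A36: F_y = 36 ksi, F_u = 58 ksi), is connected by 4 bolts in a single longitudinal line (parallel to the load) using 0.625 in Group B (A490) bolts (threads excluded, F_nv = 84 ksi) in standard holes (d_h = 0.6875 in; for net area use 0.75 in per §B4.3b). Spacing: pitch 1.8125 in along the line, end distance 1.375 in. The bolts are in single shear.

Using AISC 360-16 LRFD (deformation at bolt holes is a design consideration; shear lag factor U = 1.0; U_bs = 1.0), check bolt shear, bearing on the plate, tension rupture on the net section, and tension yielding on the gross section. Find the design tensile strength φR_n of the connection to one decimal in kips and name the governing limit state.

56.2 kips (gross-section yield governs)

Bolt shear: A_b = π(0.625)²/4 = 0.3068 in². φR_n = 0.75 × 84 × 0.3068 × 4 × 1 = 77.3 kips.
Bearing (0.375 in plate, F_u = 58 ksi): end bolts L_c = 1.375 − 0.6875/2 = 1.03125, R_n = min(1.2×1.03125×0.375×58, 2.4×0.625×0.375×58) = 26.916 kips/bolt; interior L_c = 1.8125 − 0.6875 = 1.125, R_n = 29.363 kips/bolt. φR_n = 0.75 × (1×26.916 + 3×29.363) = 86.3 kips.
Tension rupture (net): A_n = (4.625 − 1×0.75)×0.375 = 1.4531 in² (U = 1.0, A_e = A_n). φR_n = 0.75 × 58 × 1.4531 = 63.2 kips.
Tension yield (gross): A_g = 4.625×0.375 = 1.7344 in². φR_n = 0.90 × 36 × 1.7344 = 56.2 kips.
Governing: min(77.3, 86.3, 63.2, 56.2) = 56.2 kips → gross-section yield.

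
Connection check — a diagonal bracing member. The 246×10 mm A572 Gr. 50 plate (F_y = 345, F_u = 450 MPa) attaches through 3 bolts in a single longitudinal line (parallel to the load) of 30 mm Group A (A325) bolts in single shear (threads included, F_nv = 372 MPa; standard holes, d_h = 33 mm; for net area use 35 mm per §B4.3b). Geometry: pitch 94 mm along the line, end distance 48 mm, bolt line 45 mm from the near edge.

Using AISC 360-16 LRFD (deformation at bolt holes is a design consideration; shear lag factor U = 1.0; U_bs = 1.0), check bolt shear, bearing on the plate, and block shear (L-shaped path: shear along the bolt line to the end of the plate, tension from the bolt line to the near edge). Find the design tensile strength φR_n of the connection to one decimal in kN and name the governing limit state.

393.5 kN (block shear governs)

Bolt shear: A_b = π(30)²/4 = 706.86 mm². φR_n = 0.75 × 372 × 706.86 × 3 × 1 = 591.6 kN.
Bearing (10 mm plate, F_u = 450 MPa): end bolts L_c = 48 − 33/2 = 31.5, R_n = min(1.2×31.5×10×450, 2.4×30×10×450) = 170.1 kN/bolt; interior L_c = 94 − 33 = 61, R_n = 324 kN/bolt. φR_n = 0.75 × (1×170.1 + 2×324) = 613.6 kN.
Block shear: shear path 1×[48+2×94] = 1×236 mm, A_gv = 2360, A_nv = 1×(236 − 2.5×35)×10 = 1485 mm²; tension to near edge: (45 − 0.5×35)×10 = 275 mm². R_n = min(0.6×450×1485, 0.6×345×2360) + 1.0×450×275 = min(400.95, 488.52) + 123.75 = 524.7 kN. φR_n = 0.75 × 524.7 = 393.5 kN.
Governing: min(591.6, 613.6, 393.5) = 393.5 kN → block shear.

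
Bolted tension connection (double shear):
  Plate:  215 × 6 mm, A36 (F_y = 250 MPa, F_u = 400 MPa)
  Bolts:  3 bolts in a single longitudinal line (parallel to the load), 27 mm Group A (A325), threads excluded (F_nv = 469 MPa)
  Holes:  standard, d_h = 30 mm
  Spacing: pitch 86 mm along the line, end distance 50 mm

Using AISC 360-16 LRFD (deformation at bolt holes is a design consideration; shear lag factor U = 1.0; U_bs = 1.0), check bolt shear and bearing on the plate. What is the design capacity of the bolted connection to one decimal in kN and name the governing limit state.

Bolt shear: A_b = π(27)²/4 = 572.56 mm². φR_n = 0.75 × 469 × 572.56 × 3 × 2 = 1208.4 kN.
Bearing (6 mm plate, F_u = 400 MPa): end bolts L_c = 50 − 30/2 = 35, R_n = min(1.2×35×6×400, 2.4×27×6×400) = 100.8 kN/bolt; interior L_c = 86 − 30 = 56, R_n = 155.52 kN/bolt. φR_n = 0.75 × (1×100.8 + 2×155.52) = 308.9 kN.
Governing: min(1208.4, 308.9) = 308.9 kN → bearing.

308.9 kN (bearing governs)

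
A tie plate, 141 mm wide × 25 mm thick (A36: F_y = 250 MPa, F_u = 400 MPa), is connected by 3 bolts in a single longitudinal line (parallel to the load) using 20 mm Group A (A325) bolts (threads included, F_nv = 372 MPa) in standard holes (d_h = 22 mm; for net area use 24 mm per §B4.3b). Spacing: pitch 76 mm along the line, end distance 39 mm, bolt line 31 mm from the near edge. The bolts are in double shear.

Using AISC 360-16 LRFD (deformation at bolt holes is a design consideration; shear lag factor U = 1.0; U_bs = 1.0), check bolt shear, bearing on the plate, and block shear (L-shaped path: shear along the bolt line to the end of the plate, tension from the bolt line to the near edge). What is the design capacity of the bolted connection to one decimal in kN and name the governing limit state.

525.9 kN (bolt shear governs)

Bolt shear: A_b = π(20)²/4 = 314.16 mm². φR_n = 0.75 × 372 × 314.16 × 3 × 2 = 525.9 kN.
Bearing (25 mm plate, F_u = 400 MPa): end bolts L_c = 39 − 22/2 = 28, R_n = min(1.2×28×25×400, 2.4×20×25×400) = 336 kN/bolt; interior L_c = 76 − 22 = 54, R_n = 480 kN/bolt. φR_n = 0.75 × (1×336 + 2×480) = 972.0 kN.
Block shear: shear path 1×[39+2×76] = 1×191 mm, A_gv = 4775, A_nv = 1×(191 − 2.5×24)×25 = 3275 mm²; tension to near edge: (31 − 0.5×24)×25 = 475 mm². R_n = min(0.6×400×3275, 0.6×250×4775) + 1.0×400×475 = min(786, 716.25) + 190 = 906.25 kN. φR_n = 0.75 × 906.25 = 679.7 kN.
Governing: min(525.9, 972.0, 679.7) = 525.9 kN → bolt shear.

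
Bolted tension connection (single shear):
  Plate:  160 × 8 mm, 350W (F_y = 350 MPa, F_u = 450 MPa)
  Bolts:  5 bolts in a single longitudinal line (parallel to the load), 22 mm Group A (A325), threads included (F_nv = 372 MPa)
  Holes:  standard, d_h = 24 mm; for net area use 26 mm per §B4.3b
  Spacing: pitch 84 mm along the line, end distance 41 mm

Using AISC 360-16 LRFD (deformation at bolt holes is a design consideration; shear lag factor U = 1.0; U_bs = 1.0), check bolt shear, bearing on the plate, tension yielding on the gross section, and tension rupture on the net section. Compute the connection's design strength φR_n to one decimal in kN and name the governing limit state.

Bolt shear: A_b = π(22)²/4 = 380.13 mm². φR_n = 0.75 × 372 × 380.13 × 5 × 1 = 530.3 kN.
Bearing (8 mm plate, F_u = 450 MPa): end bolts L_c = 41 − 24/2 = 29, R_n = min(1.2×29×8×450, 2.4×22×8×450) = 125.28 kN/bolt; interior L_c = 84 − 24 = 60, R_n = 190.08 kN/bolt. φR_n = 0.75 × (1×125.28 + 4×190.08) = 664.2 kN.
Tension yield (gross): A_g = 160×8 = 1280 mm². φR_n = 0.90 × 350 × 1280 = 403.2 kN.
Tension rupture (net): A_n = (160 − 1×26)×8 = 1072 mm² (U = 1.0, A_e = A_n). φR_n = 0.75 × 450 × 1072 = 361.8 kN.
Governing: min(530.3, 664.2, 403.2, 361.8) = 361.8 kN → net-section rupture.

361.8 kN (net-section rupture governs)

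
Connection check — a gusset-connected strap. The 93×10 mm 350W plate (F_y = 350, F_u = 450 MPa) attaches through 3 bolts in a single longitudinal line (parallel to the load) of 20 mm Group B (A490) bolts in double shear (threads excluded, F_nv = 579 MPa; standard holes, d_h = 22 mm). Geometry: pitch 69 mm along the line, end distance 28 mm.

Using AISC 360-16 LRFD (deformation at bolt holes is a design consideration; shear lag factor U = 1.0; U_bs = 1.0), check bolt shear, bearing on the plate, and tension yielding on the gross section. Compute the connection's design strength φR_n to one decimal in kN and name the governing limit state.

Bolt shear: A_b = π(20)²/4 = 314.16 mm². φR_n = 0.75 × 579 × 314.16 × 3 × 2 = 818.5 kN.
Bearing (10 mm plate, F_u = 450 MPa): end bolts L_c = 28 − 22/2 = 17, R_n = min(1.2×17×10×450, 2.4×20×10×450) = 91.8 kN/bolt; interior L_c = 69 − 22 = 47, R_n = 216 kN/bolt. φR_n = 0.75 × (1×91.8 + 2×216) = 392.9 kN.
Tension yield (gross): A_g = 93×10 = 930 mm². φR_n = 0.90 × 350 × 930 = 293.0 kN.
Governing: min(818.5, 392.9, 293.0) = 293.0 kN → gross-section yield.

293.0 kN (gross-section yield governs)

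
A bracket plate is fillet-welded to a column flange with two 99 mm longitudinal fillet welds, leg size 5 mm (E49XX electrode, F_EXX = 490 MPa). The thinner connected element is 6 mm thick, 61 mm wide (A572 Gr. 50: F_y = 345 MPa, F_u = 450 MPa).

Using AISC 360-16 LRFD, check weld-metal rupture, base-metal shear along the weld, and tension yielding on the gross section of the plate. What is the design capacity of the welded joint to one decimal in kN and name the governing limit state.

Weld metal: throat = 0.707×5 = 3.535 mm, L = 2×99 = 198 mm. φR_n = 0.75 × 0.6 × 490 × 3.535 × 198 = 154.3 kN.
Base metal shear (6 mm plate): yield φR_n = 1.0×0.6×345×6×198 = 245.9 kN; rupture φR_n = 0.75×0.6×450×6×198 = 240.6 kN; take 240.6 kN (rupture).
Tension yield (gross): A_g = 61×6 = 366 mm². φR_n = 0.90 × 345 × 366 = 113.6 kN.
Governing: min(154.3, 240.6, 113.6) = 113.6 kN → gross-section yield.

113.6 kN (gross-section yield governs)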